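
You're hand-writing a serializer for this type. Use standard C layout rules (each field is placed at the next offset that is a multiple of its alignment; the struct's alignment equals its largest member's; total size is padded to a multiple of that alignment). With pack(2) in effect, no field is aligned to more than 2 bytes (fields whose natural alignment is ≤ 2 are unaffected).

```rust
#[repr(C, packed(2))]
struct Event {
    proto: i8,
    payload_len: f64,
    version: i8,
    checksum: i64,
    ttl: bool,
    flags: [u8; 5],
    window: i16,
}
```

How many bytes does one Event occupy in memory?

proto at 0 (size 1, align 1) → ends 1
pad 1 to align 2 for payload_len
payload_len at 2 (size 8, align 2) → ends 10
version at 10 (size 1, align 1) → ends 11
pad 1 to align 2 for checksum
checksum at 12 (size 8, align 2) → ends 20
ttl at 20 (size 1, align 1) → ends 21
flags at 21 (size 5, align 1) → ends 26
window at 26 (size 2, align 2) → ends 28
total 28 bytes, alignment 2

28 bytes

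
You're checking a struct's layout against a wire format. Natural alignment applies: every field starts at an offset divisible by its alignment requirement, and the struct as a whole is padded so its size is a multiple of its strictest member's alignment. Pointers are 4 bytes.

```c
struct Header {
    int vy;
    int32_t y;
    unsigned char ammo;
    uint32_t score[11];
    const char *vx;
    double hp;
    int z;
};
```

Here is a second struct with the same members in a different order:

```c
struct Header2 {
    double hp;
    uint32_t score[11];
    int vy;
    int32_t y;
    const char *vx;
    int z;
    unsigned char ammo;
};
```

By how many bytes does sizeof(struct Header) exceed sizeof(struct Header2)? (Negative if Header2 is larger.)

@0: vy [4B, align 4] → 4
@4: y [4B, align 4] → 8
@8: ammo [1B, align 1] → 9
+3 pad (align 4)
@12: score [44B, align 4] → 56
@56: vx [4B, align 4] → 60
+4 pad (align 8)
@64: hp [8B, align 8] → 72
@72: z [4B, align 4] → 76
+4 tail pad (align 8)
size 80, align 8
— Header2 —
@0: hp [8B, align 8] → 8
@8: score [44B, align 4] → 52
@52: vy [4B, align 4] → 56
@56: y [4B, align 4] → 60
@60: vx [4B, align 4] → 64
@64: z [4B, align 4] → 68
@68: ammo [1B, align 1] → 69
+3 tail pad (align 8)
size 72, align 8
80 − 72 = 8

8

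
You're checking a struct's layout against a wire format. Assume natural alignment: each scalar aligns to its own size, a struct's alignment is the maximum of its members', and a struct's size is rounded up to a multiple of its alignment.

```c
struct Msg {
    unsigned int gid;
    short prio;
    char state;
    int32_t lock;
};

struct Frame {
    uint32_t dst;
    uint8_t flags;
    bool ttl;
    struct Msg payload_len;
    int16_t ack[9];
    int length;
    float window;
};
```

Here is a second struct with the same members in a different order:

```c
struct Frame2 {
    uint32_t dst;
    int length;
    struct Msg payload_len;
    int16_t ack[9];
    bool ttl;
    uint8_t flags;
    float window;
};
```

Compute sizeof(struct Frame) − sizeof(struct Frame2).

4

Msg: @0: gid [4B, align 4] → 4; @4: prio [2B, align 2] → 6; @6: state [1B, align 1] → 7; +1 pad (align 4); @8: lock [4B, align 4] → 12; size 12, align 4
@0: dst [4B, align 4] → 4
@4: flags [1B, align 1] → 5
@5: ttl [1B, align 1] → 6
+2 pad (align 4)
@8: payload_len [12B, align 4] → 20
@20: ack [18B, align 2] → 38
+2 pad (align 4)
@40: length [4B, align 4] → 44
@44: window [4B, align 4] → 48
size 48, align 4
— Frame2 —
@0: dst [4B, align 4] → 4
@4: length [4B, align 4] → 8
@8: payload_len [12B, align 4] → 20
@20: ack [18B, align 2] → 38
@38: ttl [1B, align 1] → 39
@39: flags [1B, align 1] → 40
@40: window [4B, align 4] → 44
size 44, align 4
48 − 44 = 4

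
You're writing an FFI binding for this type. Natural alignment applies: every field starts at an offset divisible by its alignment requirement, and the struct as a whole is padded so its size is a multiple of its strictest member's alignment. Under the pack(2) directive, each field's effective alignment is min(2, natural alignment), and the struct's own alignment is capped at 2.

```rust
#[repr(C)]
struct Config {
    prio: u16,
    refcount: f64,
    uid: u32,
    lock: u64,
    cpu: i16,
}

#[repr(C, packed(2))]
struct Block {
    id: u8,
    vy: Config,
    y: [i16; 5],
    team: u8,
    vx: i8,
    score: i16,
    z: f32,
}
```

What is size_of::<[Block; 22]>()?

1320

Config: @0: prio [2B, align 2] → 2; +6 pad (align 8); @8: refcount [8B, align 8] → 16; @16: uid [4B, align 4] → 20; +4 pad (align 8); @24: lock [8B, align 8] → 32; @32: cpu [2B, align 2] → 34; +6 tail pad (align 8); size 40, align 8
@0: id [1B, align 1] → 1
+1 pad (align 2)
@2: vy [40B, align 2] → 42
@42: y [10B, align 2] → 52
@52: team [1B, align 1] → 53
@53: vx [1B, align 1] → 54
@54: score [2B, align 2] → 56
@56: z [4B, align 2] → 60
size 60, align 2
array of 22: 22 × 60 = 1320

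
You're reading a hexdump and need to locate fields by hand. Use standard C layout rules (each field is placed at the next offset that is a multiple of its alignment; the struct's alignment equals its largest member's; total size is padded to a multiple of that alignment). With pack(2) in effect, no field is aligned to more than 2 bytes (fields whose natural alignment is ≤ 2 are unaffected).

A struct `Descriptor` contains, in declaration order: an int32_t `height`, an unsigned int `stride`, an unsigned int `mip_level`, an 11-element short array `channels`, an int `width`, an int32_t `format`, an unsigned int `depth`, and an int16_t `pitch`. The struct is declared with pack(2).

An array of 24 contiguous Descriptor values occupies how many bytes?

0..4  height  (4B, 2-aligned)
4..8  stride  (4B, 2-aligned)
8..12  mip_level  (4B, 2-aligned)
12..34  channels  (22B, 2-aligned)
34..38  width  (4B, 2-aligned)
38..42  format  (4B, 2-aligned)
42..46  depth  (4B, 2-aligned)
46..48  pitch  (2B, 2-aligned)
sizeof = 48, alignof = 2
array of 24: 24 × 48 = 1152

1152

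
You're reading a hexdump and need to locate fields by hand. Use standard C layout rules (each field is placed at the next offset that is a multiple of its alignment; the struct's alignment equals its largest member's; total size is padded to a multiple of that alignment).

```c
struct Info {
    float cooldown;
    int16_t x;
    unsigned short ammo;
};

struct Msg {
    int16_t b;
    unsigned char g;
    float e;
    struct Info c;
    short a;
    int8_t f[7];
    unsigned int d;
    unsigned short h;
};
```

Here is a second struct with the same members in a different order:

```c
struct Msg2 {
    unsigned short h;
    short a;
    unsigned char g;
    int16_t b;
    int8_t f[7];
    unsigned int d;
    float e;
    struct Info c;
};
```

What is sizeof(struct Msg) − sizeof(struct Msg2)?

4

Info: cooldown at 0 (size 4, align 4) → ends 4; x at 4 (size 2, align 2) → ends 6; ammo at 6 (size 2, align 2) → ends 8; total 8 bytes, alignment 4
b at 0 (size 2, align 2) → ends 2
g at 2 (size 1, align 1) → ends 3
pad 1 to align 4 for e
e at 4 (size 4, align 4) → ends 8
c at 8 (size 8, align 4) → ends 16
a at 16 (size 2, align 2) → ends 18
f at 18 (size 7, align 1) → ends 25
pad 3 to align 4 for d
d at 28 (size 4, align 4) → ends 32
h at 32 (size 2, align 2) → ends 34
tail pad 2 to reach multiple of 4
total 36 bytes, alignment 4
— Msg2 —
h at 0 (size 2, align 2) → ends 2
a at 2 (size 2, align 2) → ends 4
g at 4 (size 1, align 1) → ends 5
pad 1 to align 2 for b
b at 6 (size 2, align 2) → ends 8
f at 8 (size 7, align 1) → ends 15
pad 1 to align 4 for d
d at 16 (size 4, align 4) → ends 20
e at 20 (size 4, align 4) → ends 24
c at 24 (size 8, align 4) → ends 32
total 32 bytes, alignment 4
36 − 32 = 4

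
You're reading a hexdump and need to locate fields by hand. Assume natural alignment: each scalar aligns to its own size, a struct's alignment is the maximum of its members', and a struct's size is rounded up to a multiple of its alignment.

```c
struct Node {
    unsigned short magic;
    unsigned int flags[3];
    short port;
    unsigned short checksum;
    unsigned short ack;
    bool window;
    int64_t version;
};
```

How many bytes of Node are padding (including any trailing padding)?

magic at 0 (size 2, align 2) → ends 2
pad 2 to align 4 for flags
flags at 4 (size 12, align 4) → ends 16
port at 16 (size 2, align 2) → ends 18
checksum at 18 (size 2, align 2) → ends 20
ack at 20 (size 2, align 2) → ends 22
window at 22 (size 1, align 1) → ends 23
pad 1 to align 8 for version
version at 24 (size 8, align 8) → ends 32
total 32 bytes, alignment 8
data bytes 29, size 32 → padding 3

3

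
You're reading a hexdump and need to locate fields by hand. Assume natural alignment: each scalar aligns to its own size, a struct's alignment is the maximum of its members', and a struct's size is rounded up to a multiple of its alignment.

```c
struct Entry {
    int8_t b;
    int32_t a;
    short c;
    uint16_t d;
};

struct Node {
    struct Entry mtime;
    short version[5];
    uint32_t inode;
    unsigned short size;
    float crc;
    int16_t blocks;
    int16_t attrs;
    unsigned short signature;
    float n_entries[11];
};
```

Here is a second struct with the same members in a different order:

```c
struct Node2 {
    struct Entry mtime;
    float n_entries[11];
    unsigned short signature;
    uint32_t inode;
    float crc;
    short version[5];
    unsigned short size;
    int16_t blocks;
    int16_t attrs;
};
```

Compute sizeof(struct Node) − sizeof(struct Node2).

Entry: @0: b [1B, align 1] → 1; +3 pad (align 4); @4: a [4B, align 4] → 8; @8: c [2B, align 2] → 10; @10: d [2B, align 2] → 12; size 12, align 4
@0: mtime [12B, align 4] → 12
@12: version [10B, align 2] → 22
+2 pad (align 4)
@24: inode [4B, align 4] → 28
@28: size [2B, align 2] → 30
+2 pad (align 4)
@32: crc [4B, align 4] → 36
@36: blocks [2B, align 2] → 38
@38: attrs [2B, align 2] → 40
@40: signature [2B, align 2] → 42
+2 pad (align 4)
@44: n_entries [44B, align 4] → 88
size 88, align 4
— Node2 —
@0: mtime [12B, align 4] → 12
@12: n_entries [44B, align 4] → 56
@56: signature [2B, align 2] → 58
+2 pad (align 4)
@60: inode [4B, align 4] → 64
@64: crc [4B, align 4] → 68
@68: version [10B, align 2] → 78
@78: size [2B, align 2] → 80
@80: blocks [2B, align 2] → 82
@82: attrs [2B, align 2] → 84
size 84, align 4
88 − 84 = 4

4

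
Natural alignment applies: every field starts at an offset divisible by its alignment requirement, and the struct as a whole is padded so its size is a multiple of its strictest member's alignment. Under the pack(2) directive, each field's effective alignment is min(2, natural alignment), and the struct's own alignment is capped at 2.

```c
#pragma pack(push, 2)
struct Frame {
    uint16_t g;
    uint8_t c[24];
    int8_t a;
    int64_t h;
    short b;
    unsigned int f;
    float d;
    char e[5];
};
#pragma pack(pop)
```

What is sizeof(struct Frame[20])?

1040

@0: g [2B, align 2] → 2
@2: c [24B, align 1] → 26
@26: a [1B, align 1] → 27
+1 pad (align 2)
@28: h [8B, align 2] → 36
@36: b [2B, align 2] → 38
@38: f [4B, align 2] → 42
@42: d [4B, align 2] → 46
@46: e [5B, align 1] → 51
+1 tail pad (align 2)
size 52, align 2
array of 20: 20 × 52 = 1040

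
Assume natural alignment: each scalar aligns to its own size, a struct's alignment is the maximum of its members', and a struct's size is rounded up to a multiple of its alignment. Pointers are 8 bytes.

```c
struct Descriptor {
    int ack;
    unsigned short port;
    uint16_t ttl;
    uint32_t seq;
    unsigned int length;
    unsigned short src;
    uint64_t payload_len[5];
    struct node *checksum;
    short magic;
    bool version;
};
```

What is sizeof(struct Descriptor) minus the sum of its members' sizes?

11

0..4  ack  (4B, 4-aligned)
4..6  port  (2B, 2-aligned)
6..8  ttl  (2B, 2-aligned)
8..12  seq  (4B, 4-aligned)
12..16  length  (4B, 4-aligned)
16..18  src  (2B, 2-aligned)
18..24  -- padding (6B)
24..64  payload_len  (40B, 8-aligned)
64..72  checksum  (8B, 8-aligned)
72..74  magic  (2B, 2-aligned)
74..75  version  (1B, 1-aligned)
75..80  -- tail padding (5B)
sizeof = 80, alignof = 8
data bytes 69, size 80 → padding 11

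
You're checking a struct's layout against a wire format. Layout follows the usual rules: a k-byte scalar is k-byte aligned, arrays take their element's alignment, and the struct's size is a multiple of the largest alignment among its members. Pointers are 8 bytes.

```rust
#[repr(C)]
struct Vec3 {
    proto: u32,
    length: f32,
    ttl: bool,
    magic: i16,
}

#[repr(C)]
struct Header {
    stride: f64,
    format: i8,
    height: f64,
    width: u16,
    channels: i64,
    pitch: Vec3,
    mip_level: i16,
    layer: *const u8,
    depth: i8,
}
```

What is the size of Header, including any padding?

72

Vec3: 0..4  proto  (4B, 4-aligned); 4..8  length  (4B, 4-aligned); 8..9  ttl  (1B, 1-aligned); 9..10  -- padding (1B); 10..12  magic  (2B, 2-aligned); sizeof = 12, alignof = 4
0..8  stride  (8B, 8-aligned)
8..9  format  (1B, 1-aligned)
9..16  -- padding (7B)
16..24  height  (8B, 8-aligned)
24..26  width  (2B, 2-aligned)
26..32  -- padding (6B)
32..40  channels  (8B, 8-aligned)
40..52  pitch  (12B, 4-aligned)
52..54  mip_level  (2B, 2-aligned)
54..56  -- padding (2B)
56..64  layer  (8B, 8-aligned)
64..65  depth  (1B, 1-aligned)
65..72  -- tail padding (7B)
sizeof = 72, alignof = 8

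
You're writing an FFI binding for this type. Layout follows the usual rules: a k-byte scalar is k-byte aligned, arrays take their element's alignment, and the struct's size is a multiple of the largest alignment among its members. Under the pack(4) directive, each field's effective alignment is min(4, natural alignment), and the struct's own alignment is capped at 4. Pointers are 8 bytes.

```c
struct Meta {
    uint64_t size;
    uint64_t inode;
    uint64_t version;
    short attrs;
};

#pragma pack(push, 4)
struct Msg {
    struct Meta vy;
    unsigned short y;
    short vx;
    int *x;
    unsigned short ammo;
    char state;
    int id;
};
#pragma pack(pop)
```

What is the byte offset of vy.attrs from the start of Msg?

Meta: @0: size [8B, align 8] → 8; @8: inode [8B, align 8] → 16; @16: version [8B, align 8] → 24; @24: attrs [2B, align 2] → 26; +6 tail pad (align 8); size 32, align 8
@0: vy [32B, align 4] → 32
within Meta: attrs at 24
0 + 24 = 24

24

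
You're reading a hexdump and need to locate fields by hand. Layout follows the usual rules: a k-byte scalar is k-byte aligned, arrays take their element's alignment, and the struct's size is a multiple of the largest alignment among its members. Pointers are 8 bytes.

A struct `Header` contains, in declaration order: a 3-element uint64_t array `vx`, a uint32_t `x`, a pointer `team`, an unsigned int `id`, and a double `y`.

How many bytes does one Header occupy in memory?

56

vx at 0 (size 24, align 8) → ends 24
x at 24 (size 4, align 4) → ends 28
pad 4 to align 8 for team
team at 32 (size 8, align 8) → ends 40
id at 40 (size 4, align 4) → ends 44
pad 4 to align 8 for y
y at 48 (size 8, align 8) → ends 56
total 56 bytes, alignment 8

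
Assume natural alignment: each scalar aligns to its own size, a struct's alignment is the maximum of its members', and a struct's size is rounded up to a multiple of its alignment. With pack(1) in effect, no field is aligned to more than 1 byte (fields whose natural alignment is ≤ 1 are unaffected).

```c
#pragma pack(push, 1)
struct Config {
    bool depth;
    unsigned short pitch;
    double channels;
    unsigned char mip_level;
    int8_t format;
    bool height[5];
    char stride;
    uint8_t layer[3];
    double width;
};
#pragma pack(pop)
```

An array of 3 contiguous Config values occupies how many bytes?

0..1  depth  (1B, 1-aligned)
1..3  pitch  (2B, 1-aligned)
3..11  channels  (8B, 1-aligned)
11..12  mip_level  (1B, 1-aligned)
12..13  format  (1B, 1-aligned)
13..18  height  (5B, 1-aligned)
18..19  stride  (1B, 1-aligned)
19..22  layer  (3B, 1-aligned)
22..30  width  (8B, 1-aligned)
sizeof = 30, alignof = 1
array of 3: 3 × 30 = 90

90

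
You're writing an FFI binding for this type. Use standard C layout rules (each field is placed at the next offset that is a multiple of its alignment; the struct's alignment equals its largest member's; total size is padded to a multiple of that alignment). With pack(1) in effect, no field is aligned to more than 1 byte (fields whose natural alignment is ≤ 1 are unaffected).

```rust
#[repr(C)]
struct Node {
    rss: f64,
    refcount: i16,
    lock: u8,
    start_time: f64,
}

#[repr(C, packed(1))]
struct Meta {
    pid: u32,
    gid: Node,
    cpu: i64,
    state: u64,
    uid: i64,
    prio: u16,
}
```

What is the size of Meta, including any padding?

54 bytes

Node: 0..8  rss  (8B, 8-aligned); 8..10  refcount  (2B, 2-aligned); 10..11  lock  (1B, 1-aligned); 11..16  -- padding (5B); 16..24  start_time  (8B, 8-aligned); sizeof = 24, alignof = 8
0..4  pid  (4B, 1-aligned)
4..28  gid  (24B, 1-aligned)
28..36  cpu  (8B, 1-aligned)
36..44  state  (8B, 1-aligned)
44..52  uid  (8B, 1-aligned)
52..54  prio  (2B, 1-aligned)
sizeof = 54, alignof = 1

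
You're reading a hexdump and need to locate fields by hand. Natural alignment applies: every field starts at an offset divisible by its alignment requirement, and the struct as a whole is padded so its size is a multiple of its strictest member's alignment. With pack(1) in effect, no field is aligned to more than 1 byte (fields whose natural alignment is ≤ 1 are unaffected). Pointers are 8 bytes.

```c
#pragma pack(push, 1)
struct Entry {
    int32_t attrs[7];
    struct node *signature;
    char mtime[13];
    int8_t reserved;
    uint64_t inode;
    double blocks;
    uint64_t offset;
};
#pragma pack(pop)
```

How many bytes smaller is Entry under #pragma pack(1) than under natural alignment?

natural layout:
  0..28  attrs  (28B, 4-aligned)
  28..32  -- padding (4B)
  32..40  signature  (8B, 8-aligned)
  40..53  mtime  (13B, 1-aligned)
  53..54  reserved  (1B, 1-aligned)
  54..56  -- padding (2B)
  56..64  inode  (8B, 8-aligned)
  64..72  blocks  (8B, 8-aligned)
  72..80  offset  (8B, 8-aligned)
  sizeof = 80, alignof = 8
packed(1) layout:
  0..28  attrs  (28B, 1-aligned)
  28..36  signature  (8B, 1-aligned)
  36..49  mtime  (13B, 1-aligned)
  49..50  reserved  (1B, 1-aligned)
  50..58  inode  (8B, 1-aligned)
  58..66  blocks  (8B, 1-aligned)
  66..74  offset  (8B, 1-aligned)
  sizeof = 74, alignof = 1
80 − 74 = 6

6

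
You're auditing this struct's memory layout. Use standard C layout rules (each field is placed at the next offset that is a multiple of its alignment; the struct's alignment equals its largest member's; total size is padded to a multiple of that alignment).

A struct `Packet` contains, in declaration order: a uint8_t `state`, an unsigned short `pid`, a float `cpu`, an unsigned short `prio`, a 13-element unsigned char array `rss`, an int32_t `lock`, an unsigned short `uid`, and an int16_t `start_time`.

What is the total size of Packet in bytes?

32

@0: state [1B, align 1] → 1
+1 pad (align 2)
@2: pid [2B, align 2] → 4
@4: cpu [4B, align 4] → 8
@8: prio [2B, align 2] → 10
@10: rss [13B, align 1] → 23
+1 pad (align 4)
@24: lock [4B, align 4] → 28
@28: uid [2B, align 2] → 30
@30: start_time [2B, align 2] → 32
size 32, align 4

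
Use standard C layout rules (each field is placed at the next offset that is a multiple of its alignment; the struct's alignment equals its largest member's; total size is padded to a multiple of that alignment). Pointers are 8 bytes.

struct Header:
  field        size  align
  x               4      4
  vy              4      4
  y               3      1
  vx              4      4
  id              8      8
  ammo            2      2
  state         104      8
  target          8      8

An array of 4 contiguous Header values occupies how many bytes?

@0: x [4B, align 4] → 4
@4: vy [4B, align 4] → 8
@8: y [3B, align 1] → 11
+1 pad (align 4)
@12: vx [4B, align 4] → 16
@16: id [8B, align 8] → 24
@24: ammo [2B, align 2] → 26
+6 pad (align 8)
@32: state [104B, align 8] → 136
@136: target [8B, align 8] → 144
size 144, align 8
array of 4: 4 × 144 = 576

576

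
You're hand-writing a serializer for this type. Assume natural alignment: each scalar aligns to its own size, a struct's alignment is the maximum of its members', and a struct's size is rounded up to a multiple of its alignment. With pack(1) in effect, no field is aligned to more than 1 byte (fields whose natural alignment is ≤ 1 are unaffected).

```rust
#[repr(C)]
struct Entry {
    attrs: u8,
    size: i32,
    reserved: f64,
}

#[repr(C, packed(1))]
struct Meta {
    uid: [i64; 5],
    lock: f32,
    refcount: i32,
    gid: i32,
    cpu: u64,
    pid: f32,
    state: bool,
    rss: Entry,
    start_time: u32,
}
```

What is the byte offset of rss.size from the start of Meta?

69

Entry: @0: attrs [1B, align 1] → 1; +3 pad (align 4); @4: size [4B, align 4] → 8; @8: reserved [8B, align 8] → 16; size 16, align 8
@0: uid [40B, align 1] → 40
@40: lock [4B, align 1] → 44
@44: refcount [4B, align 1] → 48
@48: gid [4B, align 1] → 52
@52: cpu [8B, align 1] → 60
@60: pid [4B, align 1] → 64
@64: state [1B, align 1] → 65
@65: rss [16B, align 1] → 81
within Entry: size at 4
65 + 4 = 69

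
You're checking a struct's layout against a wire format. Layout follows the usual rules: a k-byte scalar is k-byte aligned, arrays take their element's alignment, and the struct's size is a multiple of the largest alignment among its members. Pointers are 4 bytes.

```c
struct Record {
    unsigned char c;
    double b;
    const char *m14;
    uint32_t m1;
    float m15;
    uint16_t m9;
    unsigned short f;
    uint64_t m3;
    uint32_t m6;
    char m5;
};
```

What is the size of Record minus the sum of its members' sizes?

10

0..1  c  (1B, 1-aligned)
1..8  -- padding (7B)
8..16  b  (8B, 8-aligned)
16..20  m14  (4B, 4-aligned)
20..24  m1  (4B, 4-aligned)
24..28  m15  (4B, 4-aligned)
28..30  m9  (2B, 2-aligned)
30..32  f  (2B, 2-aligned)
32..40  m3  (8B, 8-aligned)
40..44  m6  (4B, 4-aligned)
44..45  m5  (1B, 1-aligned)
45..48  -- tail padding (3B)
sizeof = 48, alignof = 8
data bytes 38, size 48 → padding 10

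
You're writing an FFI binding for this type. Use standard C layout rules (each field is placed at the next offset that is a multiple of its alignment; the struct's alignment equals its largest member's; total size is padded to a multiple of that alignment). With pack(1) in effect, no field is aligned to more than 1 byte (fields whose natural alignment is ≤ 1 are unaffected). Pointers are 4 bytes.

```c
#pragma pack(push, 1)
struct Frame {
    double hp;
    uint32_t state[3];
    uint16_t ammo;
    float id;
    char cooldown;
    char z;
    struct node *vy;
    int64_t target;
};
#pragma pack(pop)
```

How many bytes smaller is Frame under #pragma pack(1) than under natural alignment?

8

natural layout:
  hp at 0 (size 8, align 8) → ends 8
  state at 8 (size 12, align 4) → ends 20
  ammo at 20 (size 2, align 2) → ends 22
  pad 2 to align 4 for id
  id at 24 (size 4, align 4) → ends 28
  cooldown at 28 (size 1, align 1) → ends 29
  z at 29 (size 1, align 1) → ends 30
  pad 2 to align 4 for vy
  vy at 32 (size 4, align 4) → ends 36
  pad 4 to align 8 for target
  target at 40 (size 8, align 8) → ends 48
  total 48 bytes, alignment 8
packed(1) layout:
  hp at 0 (size 8, align 1) → ends 8
  state at 8 (size 12, align 1) → ends 20
  ammo at 20 (size 2, align 1) → ends 22
  id at 22 (size 4, align 1) → ends 26
  cooldown at 26 (size 1, align 1) → ends 27
  z at 27 (size 1, align 1) → ends 28
  vy at 28 (size 4, align 1) → ends 32
  target at 32 (size 8, align 1) → ends 40
  total 40 bytes, alignment 1
48 − 40 = 8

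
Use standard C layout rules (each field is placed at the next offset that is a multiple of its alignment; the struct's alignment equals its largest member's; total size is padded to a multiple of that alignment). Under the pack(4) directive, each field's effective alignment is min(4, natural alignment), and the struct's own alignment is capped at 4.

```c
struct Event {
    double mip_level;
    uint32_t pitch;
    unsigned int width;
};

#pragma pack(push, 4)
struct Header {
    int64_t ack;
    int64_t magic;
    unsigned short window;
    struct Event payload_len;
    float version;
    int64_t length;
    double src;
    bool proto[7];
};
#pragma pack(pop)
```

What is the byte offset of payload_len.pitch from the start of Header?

28

Event: @0: mip_level [8B, align 8] → 8; @8: pitch [4B, align 4] → 12; @12: width [4B, align 4] → 16; size 16, align 8
@0: ack [8B, align 4] → 8
@8: magic [8B, align 4] → 16
@16: window [2B, align 2] → 18
+2 pad (align 4)
@20: payload_len [16B, align 4] → 36
within Event: pitch at 8
20 + 8 = 28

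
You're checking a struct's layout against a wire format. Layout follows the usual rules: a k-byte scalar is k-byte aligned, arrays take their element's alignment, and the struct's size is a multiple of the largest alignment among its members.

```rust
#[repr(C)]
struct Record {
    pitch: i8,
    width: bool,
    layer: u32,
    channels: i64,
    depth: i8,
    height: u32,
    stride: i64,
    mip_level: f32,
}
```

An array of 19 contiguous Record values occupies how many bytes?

760

@0: pitch [1B, align 1] → 1
@1: width [1B, align 1] → 2
+2 pad (align 4)
@4: layer [4B, align 4] → 8
@8: channels [8B, align 8] → 16
@16: depth [1B, align 1] → 17
+3 pad (align 4)
@20: height [4B, align 4] → 24
@24: stride [8B, align 8] → 32
@32: mip_level [4B, align 4] → 36
+4 tail pad (align 8)
size 40, align 8
array of 19: 19 × 40 = 760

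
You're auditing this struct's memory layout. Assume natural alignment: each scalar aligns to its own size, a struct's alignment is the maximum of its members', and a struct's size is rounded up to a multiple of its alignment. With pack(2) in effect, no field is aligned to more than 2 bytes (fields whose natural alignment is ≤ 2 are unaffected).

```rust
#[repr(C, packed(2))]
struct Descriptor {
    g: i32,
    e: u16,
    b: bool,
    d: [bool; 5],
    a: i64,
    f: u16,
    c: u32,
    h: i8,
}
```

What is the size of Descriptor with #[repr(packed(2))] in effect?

g at 0 (size 4, align 2) → ends 4
e at 4 (size 2, align 2) → ends 6
b at 6 (size 1, align 1) → ends 7
d at 7 (size 5, align 1) → ends 12
a at 12 (size 8, align 2) → ends 20
f at 20 (size 2, align 2) → ends 22
c at 22 (size 4, align 2) → ends 26
h at 26 (size 1, align 1) → ends 27
tail pad 1 to reach multiple of 2
total 28 bytes, alignment 2

28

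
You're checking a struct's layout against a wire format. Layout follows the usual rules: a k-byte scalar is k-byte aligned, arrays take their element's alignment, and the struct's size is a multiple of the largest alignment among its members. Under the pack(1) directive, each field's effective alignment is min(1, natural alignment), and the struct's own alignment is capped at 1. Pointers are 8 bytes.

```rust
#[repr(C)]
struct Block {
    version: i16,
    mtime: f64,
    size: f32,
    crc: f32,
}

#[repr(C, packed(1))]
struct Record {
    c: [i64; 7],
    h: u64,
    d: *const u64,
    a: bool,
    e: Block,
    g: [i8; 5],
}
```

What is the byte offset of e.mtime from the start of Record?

Block: @0: version [2B, align 2] → 2; +6 pad (align 8); @8: mtime [8B, align 8] → 16; @16: size [4B, align 4] → 20; @20: crc [4B, align 4] → 24; size 24, align 8
@0: c [56B, align 1] → 56
@56: h [8B, align 1] → 64
@64: d [8B, align 1] → 72
@72: a [1B, align 1] → 73
@73: e [24B, align 1] → 97
within Block: mtime at 8
73 + 8 = 81

81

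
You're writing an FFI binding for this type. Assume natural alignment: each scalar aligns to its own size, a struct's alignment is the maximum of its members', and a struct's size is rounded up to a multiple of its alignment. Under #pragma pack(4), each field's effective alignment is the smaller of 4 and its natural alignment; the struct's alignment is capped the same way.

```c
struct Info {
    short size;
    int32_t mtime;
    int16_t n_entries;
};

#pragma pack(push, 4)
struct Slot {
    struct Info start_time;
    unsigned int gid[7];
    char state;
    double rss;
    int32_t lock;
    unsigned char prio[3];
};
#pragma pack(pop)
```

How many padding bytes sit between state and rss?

Info: 0..2  size  (2B, 2-aligned); 2..4  -- padding (2B); 4..8  mtime  (4B, 4-aligned); 8..10  n_entries  (2B, 2-aligned); 10..12  -- tail padding (2B); sizeof = 12, alignof = 4
0..12  start_time  (12B, 4-aligned)
12..40  gid  (28B, 4-aligned)
40..41  state  (1B, 1-aligned)
41..44  -- padding (3B)
44..52  rss  (8B, 4-aligned)

3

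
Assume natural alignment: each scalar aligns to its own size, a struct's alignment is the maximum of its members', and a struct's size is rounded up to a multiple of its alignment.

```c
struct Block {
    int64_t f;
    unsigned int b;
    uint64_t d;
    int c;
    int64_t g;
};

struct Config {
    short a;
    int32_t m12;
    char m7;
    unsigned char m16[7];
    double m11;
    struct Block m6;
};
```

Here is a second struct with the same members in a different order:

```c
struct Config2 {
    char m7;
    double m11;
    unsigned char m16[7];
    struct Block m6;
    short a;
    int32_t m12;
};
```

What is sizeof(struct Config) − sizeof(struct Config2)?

-8

Block: f at 0 (size 8, align 8) → ends 8; b at 8 (size 4, align 4) → ends 12; pad 4 to align 8 for d; d at 16 (size 8, align 8) → ends 24; c at 24 (size 4, align 4) → ends 28; pad 4 to align 8 for g; g at 32 (size 8, align 8) → ends 40; total 40 bytes, alignment 8
a at 0 (size 2, align 2) → ends 2
pad 2 to align 4 for m12
m12 at 4 (size 4, align 4) → ends 8
m7 at 8 (size 1, align 1) → ends 9
m16 at 9 (size 7, align 1) → ends 16
m11 at 16 (size 8, align 8) → ends 24
m6 at 24 (size 40, align 8) → ends 64
total 64 bytes, alignment 8
— Config2 —
m7 at 0 (size 1, align 1) → ends 1
pad 7 to align 8 for m11
m11 at 8 (size 8, align 8) → ends 16
m16 at 16 (size 7, align 1) → ends 23
pad 1 to align 8 for m6
m6 at 24 (size 40, align 8) → ends 64
a at 64 (size 2, align 2) → ends 66
pad 2 to align 4 for m12
m12 at 68 (size 4, align 4) → ends 72
total 72 bytes, alignment 8
64 − 72 = -8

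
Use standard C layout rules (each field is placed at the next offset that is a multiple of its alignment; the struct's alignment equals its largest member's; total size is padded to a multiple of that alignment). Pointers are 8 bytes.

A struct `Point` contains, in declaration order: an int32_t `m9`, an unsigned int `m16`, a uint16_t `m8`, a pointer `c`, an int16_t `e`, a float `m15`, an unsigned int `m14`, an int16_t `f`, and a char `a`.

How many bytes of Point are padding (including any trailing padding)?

9

0..4  m9  (4B, 4-aligned)
4..8  m16  (4B, 4-aligned)
8..10  m8  (2B, 2-aligned)
10..16  -- padding (6B)
16..24  c  (8B, 8-aligned)
24..26  e  (2B, 2-aligned)
26..28  -- padding (2B)
28..32  m15  (4B, 4-aligned)
32..36  m14  (4B, 4-aligned)
36..38  f  (2B, 2-aligned)
38..39  a  (1B, 1-aligned)
39..40  -- tail padding (1B)
sizeof = 40, alignof = 8
data bytes 31, size 40 → padding 9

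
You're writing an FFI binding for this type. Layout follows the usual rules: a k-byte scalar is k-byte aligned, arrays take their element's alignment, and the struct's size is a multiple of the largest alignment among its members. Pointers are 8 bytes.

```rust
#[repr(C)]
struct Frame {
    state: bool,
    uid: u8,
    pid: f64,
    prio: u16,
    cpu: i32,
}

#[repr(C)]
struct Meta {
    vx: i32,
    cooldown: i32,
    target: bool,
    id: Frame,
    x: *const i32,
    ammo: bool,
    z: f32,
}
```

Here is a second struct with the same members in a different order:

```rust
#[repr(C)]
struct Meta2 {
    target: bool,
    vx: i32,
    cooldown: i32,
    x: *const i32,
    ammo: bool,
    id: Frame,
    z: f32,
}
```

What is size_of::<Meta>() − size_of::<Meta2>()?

-8

Frame: 0..1  state  (1B, 1-aligned); 1..2  uid  (1B, 1-aligned); 2..8  -- padding (6B); 8..16  pid  (8B, 8-aligned); 16..18  prio  (2B, 2-aligned); 18..20  -- padding (2B); 20..24  cpu  (4B, 4-aligned); sizeof = 24, alignof = 8
0..4  vx  (4B, 4-aligned)
4..8  cooldown  (4B, 4-aligned)
8..9  target  (1B, 1-aligned)
9..16  -- padding (7B)
16..40  id  (24B, 8-aligned)
40..48  x  (8B, 8-aligned)
48..49  ammo  (1B, 1-aligned)
49..52  -- padding (3B)
52..56  z  (4B, 4-aligned)
sizeof = 56, alignof = 8
— Meta2 —
0..1  target  (1B, 1-aligned)
1..4  -- padding (3B)
4..8  vx  (4B, 4-aligned)
8..12  cooldown  (4B, 4-aligned)
12..16  -- padding (4B)
16..24  x  (8B, 8-aligned)
24..25  ammo  (1B, 1-aligned)
25..32  -- padding (7B)
32..56  id  (24B, 8-aligned)
56..60  z  (4B, 4-aligned)
60..64  -- tail padding (4B)
sizeof = 64, alignof = 8
56 − 64 = -8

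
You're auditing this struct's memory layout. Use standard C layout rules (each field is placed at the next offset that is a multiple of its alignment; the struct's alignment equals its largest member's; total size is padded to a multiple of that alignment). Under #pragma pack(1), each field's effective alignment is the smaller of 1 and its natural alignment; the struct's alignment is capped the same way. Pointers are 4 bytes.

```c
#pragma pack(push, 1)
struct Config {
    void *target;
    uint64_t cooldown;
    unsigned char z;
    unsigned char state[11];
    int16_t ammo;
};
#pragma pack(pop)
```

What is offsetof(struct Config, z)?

target at 0 (size 4, align 1) → ends 4
cooldown at 4 (size 8, align 1) → ends 12
z at 12 (size 1, align 1) → ends 13

12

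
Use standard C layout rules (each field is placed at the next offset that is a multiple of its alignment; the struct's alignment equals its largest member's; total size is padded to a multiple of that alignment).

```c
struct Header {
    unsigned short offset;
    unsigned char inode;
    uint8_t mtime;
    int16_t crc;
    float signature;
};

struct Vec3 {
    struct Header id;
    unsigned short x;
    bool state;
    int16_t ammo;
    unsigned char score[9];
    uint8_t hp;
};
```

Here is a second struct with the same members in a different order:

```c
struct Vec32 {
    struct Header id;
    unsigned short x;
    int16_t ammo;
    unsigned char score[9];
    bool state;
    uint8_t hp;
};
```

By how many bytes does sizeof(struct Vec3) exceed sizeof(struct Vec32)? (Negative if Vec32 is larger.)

0

Header: @0: offset [2B, align 2] → 2; @2: inode [1B, align 1] → 3; @3: mtime [1B, align 1] → 4; @4: crc [2B, align 2] → 6; +2 pad (align 4); @8: signature [4B, align 4] → 12; size 12, align 4
@0: id [12B, align 4] → 12
@12: x [2B, align 2] → 14
@14: state [1B, align 1] → 15
+1 pad (align 2)
@16: ammo [2B, align 2] → 18
@18: score [9B, align 1] → 27
@27: hp [1B, align 1] → 28
size 28, align 4
— Vec32 —
@0: id [12B, align 4] → 12
@12: x [2B, align 2] → 14
@14: ammo [2B, align 2] → 16
@16: score [9B, align 1] → 25
@25: state [1B, align 1] → 26
@26: hp [1B, align 1] → 27
+1 tail pad (align 4)
size 28, align 4
28 − 28 = 0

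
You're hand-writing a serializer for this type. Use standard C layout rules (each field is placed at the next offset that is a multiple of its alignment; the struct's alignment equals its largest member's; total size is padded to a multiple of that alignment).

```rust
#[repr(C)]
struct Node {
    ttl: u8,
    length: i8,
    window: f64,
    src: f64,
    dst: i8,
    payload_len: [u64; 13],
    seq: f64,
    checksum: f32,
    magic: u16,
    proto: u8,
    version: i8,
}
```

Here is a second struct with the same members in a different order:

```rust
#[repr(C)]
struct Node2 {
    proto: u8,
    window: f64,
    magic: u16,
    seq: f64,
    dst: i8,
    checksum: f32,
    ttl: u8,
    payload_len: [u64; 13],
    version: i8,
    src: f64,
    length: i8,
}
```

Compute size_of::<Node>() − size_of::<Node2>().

-24

@0: ttl [1B, align 1] → 1
@1: length [1B, align 1] → 2
+6 pad (align 8)
@8: window [8B, align 8] → 16
@16: src [8B, align 8] → 24
@24: dst [1B, align 1] → 25
+7 pad (align 8)
@32: payload_len [104B, align 8] → 136
@136: seq [8B, align 8] → 144
@144: checksum [4B, align 4] → 148
@148: magic [2B, align 2] → 150
@150: proto [1B, align 1] → 151
@151: version [1B, align 1] → 152
size 152, align 8
— Node2 —
@0: proto [1B, align 1] → 1
+7 pad (align 8)
@8: window [8B, align 8] → 16
@16: magic [2B, align 2] → 18
+6 pad (align 8)
@24: seq [8B, align 8] → 32
@32: dst [1B, align 1] → 33
+3 pad (align 4)
@36: checksum [4B, align 4] → 40
@40: ttl [1B, align 1] → 41
+7 pad (align 8)
@48: payload_len [104B, align 8] → 152
@152: version [1B, align 1] → 153
+7 pad (align 8)
@160: src [8B, align 8] → 168
@168: length [1B, align 1] → 169
+7 tail pad (align 8)
size 176, align 8
152 − 176 = -24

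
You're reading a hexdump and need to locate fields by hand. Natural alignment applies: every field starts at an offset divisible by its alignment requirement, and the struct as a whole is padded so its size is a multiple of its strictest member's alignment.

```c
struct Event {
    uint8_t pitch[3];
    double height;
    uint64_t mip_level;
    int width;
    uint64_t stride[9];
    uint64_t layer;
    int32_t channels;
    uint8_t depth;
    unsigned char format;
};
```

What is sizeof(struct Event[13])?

1560

@0: pitch [3B, align 1] → 3
+5 pad (align 8)
@8: height [8B, align 8] → 16
@16: mip_level [8B, align 8] → 24
@24: width [4B, align 4] → 28
+4 pad (align 8)
@32: stride [72B, align 8] → 104
@104: layer [8B, align 8] → 112
@112: channels [4B, align 4] → 116
@116: depth [1B, align 1] → 117
@117: format [1B, align 1] → 118
+2 tail pad (align 8)
size 120, align 8
array of 13: 13 × 120 = 1560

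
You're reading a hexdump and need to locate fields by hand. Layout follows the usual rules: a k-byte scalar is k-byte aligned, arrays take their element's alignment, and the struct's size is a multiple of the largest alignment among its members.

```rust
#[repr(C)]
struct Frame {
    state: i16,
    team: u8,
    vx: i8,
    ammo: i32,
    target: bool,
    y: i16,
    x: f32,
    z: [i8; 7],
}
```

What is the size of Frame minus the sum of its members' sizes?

0..2  state  (2B, 2-aligned)
2..3  team  (1B, 1-aligned)
3..4  vx  (1B, 1-aligned)
4..8  ammo  (4B, 4-aligned)
8..9  target  (1B, 1-aligned)
9..10  -- padding (1B)
10..12  y  (2B, 2-aligned)
12..16  x  (4B, 4-aligned)
16..23  z  (7B, 1-aligned)
23..24  -- tail padding (1B)
sizeof = 24, alignof = 4
data bytes 22, size 24 → padding 2

2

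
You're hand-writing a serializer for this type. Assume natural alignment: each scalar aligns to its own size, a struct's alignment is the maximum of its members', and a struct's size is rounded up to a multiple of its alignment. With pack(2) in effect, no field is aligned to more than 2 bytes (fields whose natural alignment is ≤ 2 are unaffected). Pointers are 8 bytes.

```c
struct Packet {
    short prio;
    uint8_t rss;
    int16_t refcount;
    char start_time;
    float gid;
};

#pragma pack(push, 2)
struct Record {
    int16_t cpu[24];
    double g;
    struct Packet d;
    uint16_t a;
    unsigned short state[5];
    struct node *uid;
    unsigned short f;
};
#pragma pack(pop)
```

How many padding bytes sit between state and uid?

0

Packet: 0..2  prio  (2B, 2-aligned); 2..3  rss  (1B, 1-aligned); 3..4  -- padding (1B); 4..6  refcount  (2B, 2-aligned); 6..7  start_time  (1B, 1-aligned); 7..8  -- padding (1B); 8..12  gid  (4B, 4-aligned); sizeof = 12, alignof = 4
0..48  cpu  (48B, 2-aligned)
48..56  g  (8B, 2-aligned)
56..68  d  (12B, 2-aligned)
68..70  a  (2B, 2-aligned)
70..80  state  (10B, 2-aligned)
80..88  uid  (8B, 2-aligned)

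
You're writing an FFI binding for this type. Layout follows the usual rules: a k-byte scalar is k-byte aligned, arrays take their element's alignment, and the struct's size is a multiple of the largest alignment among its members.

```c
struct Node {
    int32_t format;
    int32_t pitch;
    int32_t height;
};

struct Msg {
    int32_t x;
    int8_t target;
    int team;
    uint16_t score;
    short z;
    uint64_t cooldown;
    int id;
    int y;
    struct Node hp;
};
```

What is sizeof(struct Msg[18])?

Node: format at 0 (size 4, align 4) → ends 4; pitch at 4 (size 4, align 4) → ends 8; height at 8 (size 4, align 4) → ends 12; total 12 bytes, alignment 4
x at 0 (size 4, align 4) → ends 4
target at 4 (size 1, align 1) → ends 5
pad 3 to align 4 for team
team at 8 (size 4, align 4) → ends 12
score at 12 (size 2, align 2) → ends 14
z at 14 (size 2, align 2) → ends 16
cooldown at 16 (size 8, align 8) → ends 24
id at 24 (size 4, align 4) → ends 28
y at 28 (size 4, align 4) → ends 32
hp at 32 (size 12, align 4) → ends 44
tail pad 4 to reach multiple of 8
total 48 bytes, alignment 8
array of 18: 18 × 48 = 864

864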